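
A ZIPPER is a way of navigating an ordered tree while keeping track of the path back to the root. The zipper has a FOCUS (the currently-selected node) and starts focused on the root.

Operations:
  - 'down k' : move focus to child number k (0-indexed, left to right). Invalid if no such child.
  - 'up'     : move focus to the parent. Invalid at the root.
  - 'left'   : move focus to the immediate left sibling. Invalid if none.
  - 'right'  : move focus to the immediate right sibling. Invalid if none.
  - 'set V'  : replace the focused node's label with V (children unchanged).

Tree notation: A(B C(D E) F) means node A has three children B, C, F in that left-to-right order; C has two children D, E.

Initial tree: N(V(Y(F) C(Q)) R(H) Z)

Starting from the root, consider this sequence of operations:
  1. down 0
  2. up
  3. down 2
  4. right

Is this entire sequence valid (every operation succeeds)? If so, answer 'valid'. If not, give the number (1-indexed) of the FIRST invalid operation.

Answer: 4

Derivation:
Step 1 (down 0): focus=V path=0 depth=1 children=['Y', 'C'] left=[] right=['R', 'Z'] parent=N
Step 2 (up): focus=N path=root depth=0 children=['V', 'R', 'Z'] (at root)
Step 3 (down 2): focus=Z path=2 depth=1 children=[] left=['V', 'R'] right=[] parent=N
Step 4 (right): INVALID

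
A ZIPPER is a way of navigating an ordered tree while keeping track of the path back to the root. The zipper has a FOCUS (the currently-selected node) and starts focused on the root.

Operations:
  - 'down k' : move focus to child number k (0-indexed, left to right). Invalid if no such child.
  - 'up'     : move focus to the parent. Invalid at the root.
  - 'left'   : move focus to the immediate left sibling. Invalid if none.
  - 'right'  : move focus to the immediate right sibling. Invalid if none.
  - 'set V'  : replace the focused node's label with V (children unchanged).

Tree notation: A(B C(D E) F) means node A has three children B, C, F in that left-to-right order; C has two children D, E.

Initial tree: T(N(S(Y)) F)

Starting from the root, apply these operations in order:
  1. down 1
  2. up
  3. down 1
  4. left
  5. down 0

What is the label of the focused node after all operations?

Answer: S

Derivation:
Step 1 (down 1): focus=F path=1 depth=1 children=[] left=['N'] right=[] parent=T
Step 2 (up): focus=T path=root depth=0 children=['N', 'F'] (at root)
Step 3 (down 1): focus=F path=1 depth=1 children=[] left=['N'] right=[] parent=T
Step 4 (left): focus=N path=0 depth=1 children=['S'] left=[] right=['F'] parent=T
Step 5 (down 0): focus=S path=0/0 depth=2 children=['Y'] left=[] right=[] parent=N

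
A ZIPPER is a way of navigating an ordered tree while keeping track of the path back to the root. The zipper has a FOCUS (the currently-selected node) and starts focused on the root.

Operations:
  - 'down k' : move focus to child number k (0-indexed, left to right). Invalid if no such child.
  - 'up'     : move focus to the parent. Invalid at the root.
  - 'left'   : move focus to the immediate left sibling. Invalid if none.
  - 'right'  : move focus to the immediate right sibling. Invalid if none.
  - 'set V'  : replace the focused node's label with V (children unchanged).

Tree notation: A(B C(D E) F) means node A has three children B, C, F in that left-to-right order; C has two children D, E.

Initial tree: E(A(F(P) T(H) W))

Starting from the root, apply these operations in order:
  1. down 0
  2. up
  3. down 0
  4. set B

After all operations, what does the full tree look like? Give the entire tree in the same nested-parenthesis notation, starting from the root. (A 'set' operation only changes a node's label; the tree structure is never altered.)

Answer: E(B(F(P) T(H) W))

Derivation:
Step 1 (down 0): focus=A path=0 depth=1 children=['F', 'T', 'W'] left=[] right=[] parent=E
Step 2 (up): focus=E path=root depth=0 children=['A'] (at root)
Step 3 (down 0): focus=A path=0 depth=1 children=['F', 'T', 'W'] left=[] right=[] parent=E
Step 4 (set B): focus=B path=0 depth=1 children=['F', 'T', 'W'] left=[] right=[] parent=E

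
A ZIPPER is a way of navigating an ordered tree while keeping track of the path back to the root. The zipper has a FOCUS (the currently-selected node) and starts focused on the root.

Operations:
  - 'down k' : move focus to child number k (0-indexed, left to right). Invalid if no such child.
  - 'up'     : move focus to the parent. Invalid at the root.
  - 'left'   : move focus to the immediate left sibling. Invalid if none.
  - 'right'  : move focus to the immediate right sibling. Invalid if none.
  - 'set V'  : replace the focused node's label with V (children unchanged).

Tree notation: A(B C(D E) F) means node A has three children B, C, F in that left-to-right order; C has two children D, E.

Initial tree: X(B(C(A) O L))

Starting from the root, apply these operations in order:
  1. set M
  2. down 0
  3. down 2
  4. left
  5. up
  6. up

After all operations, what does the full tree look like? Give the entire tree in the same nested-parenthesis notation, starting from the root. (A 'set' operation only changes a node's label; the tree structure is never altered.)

Step 1 (set M): focus=M path=root depth=0 children=['B'] (at root)
Step 2 (down 0): focus=B path=0 depth=1 children=['C', 'O', 'L'] left=[] right=[] parent=M
Step 3 (down 2): focus=L path=0/2 depth=2 children=[] left=['C', 'O'] right=[] parent=B
Step 4 (left): focus=O path=0/1 depth=2 children=[] left=['C'] right=['L'] parent=B
Step 5 (up): focus=B path=0 depth=1 children=['C', 'O', 'L'] left=[] right=[] parent=M
Step 6 (up): focus=M path=root depth=0 children=['B'] (at root)

Answer: M(B(C(A) O L))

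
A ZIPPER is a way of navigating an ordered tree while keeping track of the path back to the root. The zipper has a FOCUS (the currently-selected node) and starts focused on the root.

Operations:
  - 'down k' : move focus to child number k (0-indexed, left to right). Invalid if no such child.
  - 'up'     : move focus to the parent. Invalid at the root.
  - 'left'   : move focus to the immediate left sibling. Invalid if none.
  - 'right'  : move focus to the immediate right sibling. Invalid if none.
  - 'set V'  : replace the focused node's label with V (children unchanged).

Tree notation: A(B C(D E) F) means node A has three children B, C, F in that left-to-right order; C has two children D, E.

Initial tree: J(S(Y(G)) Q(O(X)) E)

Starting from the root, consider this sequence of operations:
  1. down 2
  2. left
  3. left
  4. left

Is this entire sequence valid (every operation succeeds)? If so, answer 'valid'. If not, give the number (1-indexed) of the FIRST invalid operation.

Answer: 4

Derivation:
Step 1 (down 2): focus=E path=2 depth=1 children=[] left=['S', 'Q'] right=[] parent=J
Step 2 (left): focus=Q path=1 depth=1 children=['O'] left=['S'] right=['E'] parent=J
Step 3 (left): focus=S path=0 depth=1 children=['Y'] left=[] right=['Q', 'E'] parent=J
Step 4 (left): INVALID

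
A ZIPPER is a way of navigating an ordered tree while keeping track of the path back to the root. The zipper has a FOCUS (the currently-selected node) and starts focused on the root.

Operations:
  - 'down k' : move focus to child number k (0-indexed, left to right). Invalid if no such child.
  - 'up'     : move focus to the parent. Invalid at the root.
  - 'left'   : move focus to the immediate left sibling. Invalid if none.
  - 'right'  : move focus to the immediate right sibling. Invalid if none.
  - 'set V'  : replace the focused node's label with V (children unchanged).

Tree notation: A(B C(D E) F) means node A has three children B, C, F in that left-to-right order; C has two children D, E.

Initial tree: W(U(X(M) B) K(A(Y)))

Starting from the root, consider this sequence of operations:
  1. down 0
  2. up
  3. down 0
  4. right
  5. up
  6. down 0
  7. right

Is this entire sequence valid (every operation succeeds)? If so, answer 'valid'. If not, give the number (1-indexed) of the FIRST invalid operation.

Answer: valid

Derivation:
Step 1 (down 0): focus=U path=0 depth=1 children=['X', 'B'] left=[] right=['K'] parent=W
Step 2 (up): focus=W path=root depth=0 children=['U', 'K'] (at root)
Step 3 (down 0): focus=U path=0 depth=1 children=['X', 'B'] left=[] right=['K'] parent=W
Step 4 (right): focus=K path=1 depth=1 children=['A'] left=['U'] right=[] parent=W
Step 5 (up): focus=W path=root depth=0 children=['U', 'K'] (at root)
Step 6 (down 0): focus=U path=0 depth=1 children=['X', 'B'] left=[] right=['K'] parent=W
Step 7 (right): focus=K path=1 depth=1 children=['A'] left=['U'] right=[] parent=W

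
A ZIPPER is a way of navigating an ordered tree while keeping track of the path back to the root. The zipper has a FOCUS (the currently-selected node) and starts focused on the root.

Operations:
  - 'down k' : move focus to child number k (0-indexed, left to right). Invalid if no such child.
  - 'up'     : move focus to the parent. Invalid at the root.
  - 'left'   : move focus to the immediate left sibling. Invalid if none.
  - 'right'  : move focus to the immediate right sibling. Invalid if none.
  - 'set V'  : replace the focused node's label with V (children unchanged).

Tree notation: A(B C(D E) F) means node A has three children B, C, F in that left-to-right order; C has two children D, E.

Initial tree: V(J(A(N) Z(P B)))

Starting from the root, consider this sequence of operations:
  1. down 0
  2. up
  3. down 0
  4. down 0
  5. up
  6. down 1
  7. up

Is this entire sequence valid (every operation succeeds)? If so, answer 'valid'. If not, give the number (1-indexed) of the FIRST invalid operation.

Step 1 (down 0): focus=J path=0 depth=1 children=['A', 'Z'] left=[] right=[] parent=V
Step 2 (up): focus=V path=root depth=0 children=['J'] (at root)
Step 3 (down 0): focus=J path=0 depth=1 children=['A', 'Z'] left=[] right=[] parent=V
Step 4 (down 0): focus=A path=0/0 depth=2 children=['N'] left=[] right=['Z'] parent=J
Step 5 (up): focus=J path=0 depth=1 children=['A', 'Z'] left=[] right=[] parent=V
Step 6 (down 1): focus=Z path=0/1 depth=2 children=['P', 'B'] left=['A'] right=[] parent=J
Step 7 (up): focus=J path=0 depth=1 children=['A', 'Z'] left=[] right=[] parent=V

Answer: valid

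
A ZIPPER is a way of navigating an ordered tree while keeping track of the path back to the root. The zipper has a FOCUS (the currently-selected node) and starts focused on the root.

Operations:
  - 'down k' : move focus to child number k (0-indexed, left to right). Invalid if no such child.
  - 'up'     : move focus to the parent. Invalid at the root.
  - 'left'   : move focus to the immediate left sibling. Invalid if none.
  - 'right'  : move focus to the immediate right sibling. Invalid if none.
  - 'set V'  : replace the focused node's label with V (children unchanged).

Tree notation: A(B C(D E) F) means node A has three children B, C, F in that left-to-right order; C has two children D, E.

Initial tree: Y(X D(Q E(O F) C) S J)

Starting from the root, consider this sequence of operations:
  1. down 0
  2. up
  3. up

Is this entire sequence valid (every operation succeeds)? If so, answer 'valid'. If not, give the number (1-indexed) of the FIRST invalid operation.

Answer: 3

Derivation:
Step 1 (down 0): focus=X path=0 depth=1 children=[] left=[] right=['D', 'S', 'J'] parent=Y
Step 2 (up): focus=Y path=root depth=0 children=['X', 'D', 'S', 'J'] (at root)
Step 3 (up): INVALID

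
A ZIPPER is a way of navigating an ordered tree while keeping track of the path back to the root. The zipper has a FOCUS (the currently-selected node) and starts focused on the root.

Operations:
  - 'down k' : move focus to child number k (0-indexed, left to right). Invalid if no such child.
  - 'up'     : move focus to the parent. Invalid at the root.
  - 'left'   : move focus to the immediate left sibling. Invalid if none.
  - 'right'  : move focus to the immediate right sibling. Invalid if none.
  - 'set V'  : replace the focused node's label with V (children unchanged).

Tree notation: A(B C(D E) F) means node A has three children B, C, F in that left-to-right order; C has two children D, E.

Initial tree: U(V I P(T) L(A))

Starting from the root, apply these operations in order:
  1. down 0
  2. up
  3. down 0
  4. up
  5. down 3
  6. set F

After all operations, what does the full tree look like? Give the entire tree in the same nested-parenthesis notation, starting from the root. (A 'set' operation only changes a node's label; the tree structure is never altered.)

Step 1 (down 0): focus=V path=0 depth=1 children=[] left=[] right=['I', 'P', 'L'] parent=U
Step 2 (up): focus=U path=root depth=0 children=['V', 'I', 'P', 'L'] (at root)
Step 3 (down 0): focus=V path=0 depth=1 children=[] left=[] right=['I', 'P', 'L'] parent=U
Step 4 (up): focus=U path=root depth=0 children=['V', 'I', 'P', 'L'] (at root)
Step 5 (down 3): focus=L path=3 depth=1 children=['A'] left=['V', 'I', 'P'] right=[] parent=U
Step 6 (set F): focus=F path=3 depth=1 children=['A'] left=['V', 'I', 'P'] right=[] parent=U

Answer: U(V I P(T) F(A))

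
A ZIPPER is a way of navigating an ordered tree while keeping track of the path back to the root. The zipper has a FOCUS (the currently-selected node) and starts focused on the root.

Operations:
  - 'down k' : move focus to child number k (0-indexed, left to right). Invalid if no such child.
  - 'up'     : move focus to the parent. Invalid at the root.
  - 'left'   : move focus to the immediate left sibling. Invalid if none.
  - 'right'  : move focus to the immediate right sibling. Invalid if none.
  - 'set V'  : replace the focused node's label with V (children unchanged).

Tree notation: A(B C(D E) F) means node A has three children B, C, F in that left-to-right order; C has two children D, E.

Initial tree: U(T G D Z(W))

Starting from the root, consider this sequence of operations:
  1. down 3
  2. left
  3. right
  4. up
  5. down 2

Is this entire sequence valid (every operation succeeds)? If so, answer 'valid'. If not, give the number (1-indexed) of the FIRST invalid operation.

Step 1 (down 3): focus=Z path=3 depth=1 children=['W'] left=['T', 'G', 'D'] right=[] parent=U
Step 2 (left): focus=D path=2 depth=1 children=[] left=['T', 'G'] right=['Z'] parent=U
Step 3 (right): focus=Z path=3 depth=1 children=['W'] left=['T', 'G', 'D'] right=[] parent=U
Step 4 (up): focus=U path=root depth=0 children=['T', 'G', 'D', 'Z'] (at root)
Step 5 (down 2): focus=D path=2 depth=1 children=[] left=['T', 'G'] right=['Z'] parent=U

Answer: valid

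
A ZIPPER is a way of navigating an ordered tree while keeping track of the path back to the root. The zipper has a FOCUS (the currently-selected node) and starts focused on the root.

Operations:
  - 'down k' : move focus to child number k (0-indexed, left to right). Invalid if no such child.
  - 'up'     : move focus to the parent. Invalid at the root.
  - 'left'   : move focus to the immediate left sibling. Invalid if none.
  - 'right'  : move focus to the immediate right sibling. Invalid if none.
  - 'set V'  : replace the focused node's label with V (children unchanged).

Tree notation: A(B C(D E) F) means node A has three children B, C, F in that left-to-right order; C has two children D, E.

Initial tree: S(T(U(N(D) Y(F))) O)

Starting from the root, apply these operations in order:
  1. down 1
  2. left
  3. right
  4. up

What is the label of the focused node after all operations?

Answer: S

Derivation:
Step 1 (down 1): focus=O path=1 depth=1 children=[] left=['T'] right=[] parent=S
Step 2 (left): focus=T path=0 depth=1 children=['U'] left=[] right=['O'] parent=S
Step 3 (right): focus=O path=1 depth=1 children=[] left=['T'] right=[] parent=S
Step 4 (up): focus=S path=root depth=0 children=['T', 'O'] (at root)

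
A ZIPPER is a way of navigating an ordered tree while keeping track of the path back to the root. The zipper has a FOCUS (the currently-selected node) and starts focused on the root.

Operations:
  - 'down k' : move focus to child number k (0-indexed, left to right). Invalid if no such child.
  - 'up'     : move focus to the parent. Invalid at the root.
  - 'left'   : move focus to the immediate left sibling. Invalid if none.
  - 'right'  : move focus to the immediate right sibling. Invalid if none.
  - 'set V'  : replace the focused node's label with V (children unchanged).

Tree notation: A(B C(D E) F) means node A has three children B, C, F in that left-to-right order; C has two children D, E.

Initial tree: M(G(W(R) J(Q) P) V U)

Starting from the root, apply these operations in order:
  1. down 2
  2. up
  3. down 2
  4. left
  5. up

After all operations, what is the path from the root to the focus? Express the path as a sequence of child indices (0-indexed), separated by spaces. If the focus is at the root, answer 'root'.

Answer: root

Derivation:
Step 1 (down 2): focus=U path=2 depth=1 children=[] left=['G', 'V'] right=[] parent=M
Step 2 (up): focus=M path=root depth=0 children=['G', 'V', 'U'] (at root)
Step 3 (down 2): focus=U path=2 depth=1 children=[] left=['G', 'V'] right=[] parent=M
Step 4 (left): focus=V path=1 depth=1 children=[] left=['G'] right=['U'] parent=M
Step 5 (up): focus=M path=root depth=0 children=['G', 'V', 'U'] (at root)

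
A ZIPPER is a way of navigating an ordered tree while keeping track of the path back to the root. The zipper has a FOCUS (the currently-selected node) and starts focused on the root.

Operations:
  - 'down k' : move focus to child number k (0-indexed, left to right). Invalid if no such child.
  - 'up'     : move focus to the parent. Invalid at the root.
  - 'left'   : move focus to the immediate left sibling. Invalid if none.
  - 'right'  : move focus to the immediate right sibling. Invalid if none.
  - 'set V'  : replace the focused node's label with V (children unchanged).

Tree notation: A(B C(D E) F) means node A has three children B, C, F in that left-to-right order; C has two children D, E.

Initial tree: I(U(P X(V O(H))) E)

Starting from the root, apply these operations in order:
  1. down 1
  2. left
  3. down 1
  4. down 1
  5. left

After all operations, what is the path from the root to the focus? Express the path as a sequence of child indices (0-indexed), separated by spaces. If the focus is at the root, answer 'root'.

Answer: 0 1 0

Derivation:
Step 1 (down 1): focus=E path=1 depth=1 children=[] left=['U'] right=[] parent=I
Step 2 (left): focus=U path=0 depth=1 children=['P', 'X'] left=[] right=['E'] parent=I
Step 3 (down 1): focus=X path=0/1 depth=2 children=['V', 'O'] left=['P'] right=[] parent=U
Step 4 (down 1): focus=O path=0/1/1 depth=3 children=['H'] left=['V'] right=[] parent=X
Step 5 (left): focus=V path=0/1/0 depth=3 children=[] left=[] right=['O'] parent=X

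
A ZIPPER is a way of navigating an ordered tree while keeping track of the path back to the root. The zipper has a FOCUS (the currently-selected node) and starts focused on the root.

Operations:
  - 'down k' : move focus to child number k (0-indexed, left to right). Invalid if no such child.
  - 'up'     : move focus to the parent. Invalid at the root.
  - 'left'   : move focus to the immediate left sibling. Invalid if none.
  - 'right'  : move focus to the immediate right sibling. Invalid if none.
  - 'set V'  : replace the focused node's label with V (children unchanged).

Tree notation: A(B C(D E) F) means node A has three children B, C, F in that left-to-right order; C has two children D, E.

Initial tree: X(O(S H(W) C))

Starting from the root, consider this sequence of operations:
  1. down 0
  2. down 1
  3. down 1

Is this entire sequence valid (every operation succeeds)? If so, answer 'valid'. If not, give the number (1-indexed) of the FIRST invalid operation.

Step 1 (down 0): focus=O path=0 depth=1 children=['S', 'H', 'C'] left=[] right=[] parent=X
Step 2 (down 1): focus=H path=0/1 depth=2 children=['W'] left=['S'] right=['C'] parent=O
Step 3 (down 1): INVALID

Answer: 3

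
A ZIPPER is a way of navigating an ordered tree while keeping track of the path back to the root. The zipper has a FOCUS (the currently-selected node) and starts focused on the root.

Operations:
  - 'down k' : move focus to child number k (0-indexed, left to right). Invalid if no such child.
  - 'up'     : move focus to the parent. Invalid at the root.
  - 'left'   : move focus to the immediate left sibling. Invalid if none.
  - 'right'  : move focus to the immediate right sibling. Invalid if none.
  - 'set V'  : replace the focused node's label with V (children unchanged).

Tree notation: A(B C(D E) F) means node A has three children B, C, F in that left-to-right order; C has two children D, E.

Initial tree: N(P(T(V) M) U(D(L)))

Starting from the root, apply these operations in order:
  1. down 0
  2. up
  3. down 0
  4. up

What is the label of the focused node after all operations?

Step 1 (down 0): focus=P path=0 depth=1 children=['T', 'M'] left=[] right=['U'] parent=N
Step 2 (up): focus=N path=root depth=0 children=['P', 'U'] (at root)
Step 3 (down 0): focus=P path=0 depth=1 children=['T', 'M'] left=[] right=['U'] parent=N
Step 4 (up): focus=N path=root depth=0 children=['P', 'U'] (at root)

Answer: N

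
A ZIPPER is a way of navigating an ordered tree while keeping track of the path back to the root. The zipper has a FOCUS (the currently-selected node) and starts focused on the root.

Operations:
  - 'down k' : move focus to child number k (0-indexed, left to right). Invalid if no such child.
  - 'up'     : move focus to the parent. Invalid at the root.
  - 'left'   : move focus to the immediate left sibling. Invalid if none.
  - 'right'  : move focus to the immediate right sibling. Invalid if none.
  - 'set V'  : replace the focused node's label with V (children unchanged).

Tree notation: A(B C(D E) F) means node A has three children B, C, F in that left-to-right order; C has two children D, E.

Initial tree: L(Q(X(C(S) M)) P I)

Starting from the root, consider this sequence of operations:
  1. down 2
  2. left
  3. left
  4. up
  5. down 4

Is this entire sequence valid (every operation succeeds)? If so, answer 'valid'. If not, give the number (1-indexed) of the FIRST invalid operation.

Step 1 (down 2): focus=I path=2 depth=1 children=[] left=['Q', 'P'] right=[] parent=L
Step 2 (left): focus=P path=1 depth=1 children=[] left=['Q'] right=['I'] parent=L
Step 3 (left): focus=Q path=0 depth=1 children=['X'] left=[] right=['P', 'I'] parent=L
Step 4 (up): focus=L path=root depth=0 children=['Q', 'P', 'I'] (at root)
Step 5 (down 4): INVALID

Answer: 5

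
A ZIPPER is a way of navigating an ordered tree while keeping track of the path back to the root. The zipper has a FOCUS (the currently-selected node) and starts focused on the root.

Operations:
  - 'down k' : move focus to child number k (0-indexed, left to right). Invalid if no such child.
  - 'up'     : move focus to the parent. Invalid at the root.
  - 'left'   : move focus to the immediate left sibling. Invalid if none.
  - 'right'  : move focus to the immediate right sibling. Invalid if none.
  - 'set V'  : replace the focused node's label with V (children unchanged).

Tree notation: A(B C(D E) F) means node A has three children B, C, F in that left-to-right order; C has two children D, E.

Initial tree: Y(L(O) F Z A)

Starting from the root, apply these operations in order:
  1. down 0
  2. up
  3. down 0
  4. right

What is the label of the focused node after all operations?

Answer: F

Derivation:
Step 1 (down 0): focus=L path=0 depth=1 children=['O'] left=[] right=['F', 'Z', 'A'] parent=Y
Step 2 (up): focus=Y path=root depth=0 children=['L', 'F', 'Z', 'A'] (at root)
Step 3 (down 0): focus=L path=0 depth=1 children=['O'] left=[] right=['F', 'Z', 'A'] parent=Y
Step 4 (right): focus=F path=1 depth=1 children=[] left=['L'] right=['Z', 'A'] parent=Y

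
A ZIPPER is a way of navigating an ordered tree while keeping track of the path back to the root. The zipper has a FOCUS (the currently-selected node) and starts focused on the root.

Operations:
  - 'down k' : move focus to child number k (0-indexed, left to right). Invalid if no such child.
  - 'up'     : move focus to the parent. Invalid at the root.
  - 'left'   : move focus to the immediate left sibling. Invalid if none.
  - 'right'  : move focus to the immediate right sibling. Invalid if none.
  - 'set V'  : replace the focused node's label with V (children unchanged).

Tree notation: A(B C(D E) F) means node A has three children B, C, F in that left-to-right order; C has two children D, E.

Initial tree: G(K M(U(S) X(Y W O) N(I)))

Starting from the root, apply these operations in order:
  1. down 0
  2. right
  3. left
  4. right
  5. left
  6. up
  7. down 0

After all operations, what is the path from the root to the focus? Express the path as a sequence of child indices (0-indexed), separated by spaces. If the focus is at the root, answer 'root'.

Step 1 (down 0): focus=K path=0 depth=1 children=[] left=[] right=['M'] parent=G
Step 2 (right): focus=M path=1 depth=1 children=['U', 'X', 'N'] left=['K'] right=[] parent=G
Step 3 (left): focus=K path=0 depth=1 children=[] left=[] right=['M'] parent=G
Step 4 (right): focus=M path=1 depth=1 children=['U', 'X', 'N'] left=['K'] right=[] parent=G
Step 5 (left): focus=K path=0 depth=1 children=[] left=[] right=['M'] parent=G
Step 6 (up): focus=G path=root depth=0 children=['K', 'M'] (at root)
Step 7 (down 0): focus=K path=0 depth=1 children=[] left=[] right=['M'] parent=G

Answer: 0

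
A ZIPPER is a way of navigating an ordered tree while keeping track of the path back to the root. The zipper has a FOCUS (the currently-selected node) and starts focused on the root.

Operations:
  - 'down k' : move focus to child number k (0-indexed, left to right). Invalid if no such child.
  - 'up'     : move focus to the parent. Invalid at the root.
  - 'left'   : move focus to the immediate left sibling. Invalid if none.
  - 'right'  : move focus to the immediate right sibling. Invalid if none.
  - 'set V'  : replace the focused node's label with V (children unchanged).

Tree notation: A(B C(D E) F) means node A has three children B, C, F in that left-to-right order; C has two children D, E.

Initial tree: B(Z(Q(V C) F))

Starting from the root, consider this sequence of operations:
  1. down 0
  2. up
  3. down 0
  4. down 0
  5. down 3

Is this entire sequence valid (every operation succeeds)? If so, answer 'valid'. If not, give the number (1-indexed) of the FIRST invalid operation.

Answer: 5

Derivation:
Step 1 (down 0): focus=Z path=0 depth=1 children=['Q', 'F'] left=[] right=[] parent=B
Step 2 (up): focus=B path=root depth=0 children=['Z'] (at root)
Step 3 (down 0): focus=Z path=0 depth=1 children=['Q', 'F'] left=[] right=[] parent=B
Step 4 (down 0): focus=Q path=0/0 depth=2 children=['V', 'C'] left=[] right=['F'] parent=Z
Step 5 (down 3): INVALID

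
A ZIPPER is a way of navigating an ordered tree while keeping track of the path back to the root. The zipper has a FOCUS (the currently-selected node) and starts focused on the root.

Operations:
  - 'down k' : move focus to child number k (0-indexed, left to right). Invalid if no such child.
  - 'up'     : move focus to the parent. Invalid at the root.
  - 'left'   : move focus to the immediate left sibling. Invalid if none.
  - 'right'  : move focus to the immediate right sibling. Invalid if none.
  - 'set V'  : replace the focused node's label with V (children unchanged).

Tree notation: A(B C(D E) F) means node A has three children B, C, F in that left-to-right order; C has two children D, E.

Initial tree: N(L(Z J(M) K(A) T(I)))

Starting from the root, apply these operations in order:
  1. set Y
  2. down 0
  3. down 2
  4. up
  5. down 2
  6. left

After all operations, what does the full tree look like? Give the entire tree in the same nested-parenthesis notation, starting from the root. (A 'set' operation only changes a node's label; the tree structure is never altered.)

Answer: Y(L(Z J(M) K(A) T(I)))

Derivation:
Step 1 (set Y): focus=Y path=root depth=0 children=['L'] (at root)
Step 2 (down 0): focus=L path=0 depth=1 children=['Z', 'J', 'K', 'T'] left=[] right=[] parent=Y
Step 3 (down 2): focus=K path=0/2 depth=2 children=['A'] left=['Z', 'J'] right=['T'] parent=L
Step 4 (up): focus=L path=0 depth=1 children=['Z', 'J', 'K', 'T'] left=[] right=[] parent=Y
Step 5 (down 2): focus=K path=0/2 depth=2 children=['A'] left=['Z', 'J'] right=['T'] parent=L
Step 6 (left): focus=J path=0/1 depth=2 children=['M'] left=['Z'] right=['K', 'T'] parent=L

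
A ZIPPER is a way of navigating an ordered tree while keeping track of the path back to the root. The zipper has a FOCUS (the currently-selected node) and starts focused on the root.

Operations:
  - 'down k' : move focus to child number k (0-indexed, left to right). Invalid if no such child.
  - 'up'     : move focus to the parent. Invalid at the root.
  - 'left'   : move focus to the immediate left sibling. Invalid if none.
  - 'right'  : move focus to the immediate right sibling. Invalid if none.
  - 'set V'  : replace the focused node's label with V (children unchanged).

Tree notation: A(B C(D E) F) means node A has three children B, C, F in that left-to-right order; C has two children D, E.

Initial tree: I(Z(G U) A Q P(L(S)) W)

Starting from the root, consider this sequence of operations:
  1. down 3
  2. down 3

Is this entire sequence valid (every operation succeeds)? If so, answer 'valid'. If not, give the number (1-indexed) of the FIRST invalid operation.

Answer: 2

Derivation:
Step 1 (down 3): focus=P path=3 depth=1 children=['L'] left=['Z', 'A', 'Q'] right=['W'] parent=I
Step 2 (down 3): INVALID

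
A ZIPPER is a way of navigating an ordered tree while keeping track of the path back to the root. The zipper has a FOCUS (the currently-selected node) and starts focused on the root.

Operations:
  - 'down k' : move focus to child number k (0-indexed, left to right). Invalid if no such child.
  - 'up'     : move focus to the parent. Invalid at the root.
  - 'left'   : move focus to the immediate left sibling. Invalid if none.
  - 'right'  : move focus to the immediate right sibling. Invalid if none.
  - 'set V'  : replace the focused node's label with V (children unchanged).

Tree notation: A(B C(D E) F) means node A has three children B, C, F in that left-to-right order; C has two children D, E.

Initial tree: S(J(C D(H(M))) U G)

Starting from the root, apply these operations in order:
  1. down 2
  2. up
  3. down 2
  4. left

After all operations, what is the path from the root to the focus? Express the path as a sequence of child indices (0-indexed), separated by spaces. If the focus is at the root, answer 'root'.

Step 1 (down 2): focus=G path=2 depth=1 children=[] left=['J', 'U'] right=[] parent=S
Step 2 (up): focus=S path=root depth=0 children=['J', 'U', 'G'] (at root)
Step 3 (down 2): focus=G path=2 depth=1 children=[] left=['J', 'U'] right=[] parent=S
Step 4 (left): focus=U path=1 depth=1 children=[] left=['J'] right=['G'] parent=S

Answer: 1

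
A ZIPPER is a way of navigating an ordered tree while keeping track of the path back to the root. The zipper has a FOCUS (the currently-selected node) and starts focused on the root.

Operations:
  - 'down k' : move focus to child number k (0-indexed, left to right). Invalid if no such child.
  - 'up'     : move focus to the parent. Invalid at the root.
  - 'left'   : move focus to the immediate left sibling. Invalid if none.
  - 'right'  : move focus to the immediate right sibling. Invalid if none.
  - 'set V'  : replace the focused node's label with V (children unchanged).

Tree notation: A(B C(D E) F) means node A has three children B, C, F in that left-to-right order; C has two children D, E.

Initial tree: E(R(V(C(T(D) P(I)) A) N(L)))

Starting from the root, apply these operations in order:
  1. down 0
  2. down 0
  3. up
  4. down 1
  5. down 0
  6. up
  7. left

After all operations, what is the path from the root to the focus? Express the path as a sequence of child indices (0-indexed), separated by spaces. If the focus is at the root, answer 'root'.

Answer: 0 0

Derivation:
Step 1 (down 0): focus=R path=0 depth=1 children=['V', 'N'] left=[] right=[] parent=E
Step 2 (down 0): focus=V path=0/0 depth=2 children=['C', 'A'] left=[] right=['N'] parent=R
Step 3 (up): focus=R path=0 depth=1 children=['V', 'N'] left=[] right=[] parent=E
Step 4 (down 1): focus=N path=0/1 depth=2 children=['L'] left=['V'] right=[] parent=R
Step 5 (down 0): focus=L path=0/1/0 depth=3 children=[] left=[] right=[] parent=N
Step 6 (up): focus=N path=0/1 depth=2 children=['L'] left=['V'] right=[] parent=R
Step 7 (left): focus=V path=0/0 depth=2 children=['C', 'A'] left=[] right=['N'] parent=R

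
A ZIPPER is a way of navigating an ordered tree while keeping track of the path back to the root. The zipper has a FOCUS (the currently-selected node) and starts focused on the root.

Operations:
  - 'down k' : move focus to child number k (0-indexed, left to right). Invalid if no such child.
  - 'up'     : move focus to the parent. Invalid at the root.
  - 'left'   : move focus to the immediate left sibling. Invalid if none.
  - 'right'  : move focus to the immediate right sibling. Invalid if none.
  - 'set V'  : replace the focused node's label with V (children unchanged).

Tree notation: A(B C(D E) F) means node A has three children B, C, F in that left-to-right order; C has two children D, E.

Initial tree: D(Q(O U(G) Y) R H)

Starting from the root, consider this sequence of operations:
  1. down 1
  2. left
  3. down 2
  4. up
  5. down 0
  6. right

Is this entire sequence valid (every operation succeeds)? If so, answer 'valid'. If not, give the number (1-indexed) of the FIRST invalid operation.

Step 1 (down 1): focus=R path=1 depth=1 children=[] left=['Q'] right=['H'] parent=D
Step 2 (left): focus=Q path=0 depth=1 children=['O', 'U', 'Y'] left=[] right=['R', 'H'] parent=D
Step 3 (down 2): focus=Y path=0/2 depth=2 children=[] left=['O', 'U'] right=[] parent=Q
Step 4 (up): focus=Q path=0 depth=1 children=['O', 'U', 'Y'] left=[] right=['R', 'H'] parent=D
Step 5 (down 0): focus=O path=0/0 depth=2 children=[] left=[] right=['U', 'Y'] parent=Q
Step 6 (right): focus=U path=0/1 depth=2 children=['G'] left=['O'] right=['Y'] parent=Q

Answer: valid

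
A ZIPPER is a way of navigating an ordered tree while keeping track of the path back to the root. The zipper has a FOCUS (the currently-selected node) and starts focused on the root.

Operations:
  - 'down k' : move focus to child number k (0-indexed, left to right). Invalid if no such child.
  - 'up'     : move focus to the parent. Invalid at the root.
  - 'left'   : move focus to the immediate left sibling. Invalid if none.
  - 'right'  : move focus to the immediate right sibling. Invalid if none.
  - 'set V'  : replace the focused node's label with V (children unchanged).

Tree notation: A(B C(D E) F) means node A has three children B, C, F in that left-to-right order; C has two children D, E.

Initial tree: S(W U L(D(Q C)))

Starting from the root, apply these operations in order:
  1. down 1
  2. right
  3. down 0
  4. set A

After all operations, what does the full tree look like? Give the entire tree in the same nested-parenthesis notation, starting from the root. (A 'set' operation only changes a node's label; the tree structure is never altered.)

Step 1 (down 1): focus=U path=1 depth=1 children=[] left=['W'] right=['L'] parent=S
Step 2 (right): focus=L path=2 depth=1 children=['D'] left=['W', 'U'] right=[] parent=S
Step 3 (down 0): focus=D path=2/0 depth=2 children=['Q', 'C'] left=[] right=[] parent=L
Step 4 (set A): focus=A path=2/0 depth=2 children=['Q', 'C'] left=[] right=[] parent=L

Answer: S(W U L(A(Q C)))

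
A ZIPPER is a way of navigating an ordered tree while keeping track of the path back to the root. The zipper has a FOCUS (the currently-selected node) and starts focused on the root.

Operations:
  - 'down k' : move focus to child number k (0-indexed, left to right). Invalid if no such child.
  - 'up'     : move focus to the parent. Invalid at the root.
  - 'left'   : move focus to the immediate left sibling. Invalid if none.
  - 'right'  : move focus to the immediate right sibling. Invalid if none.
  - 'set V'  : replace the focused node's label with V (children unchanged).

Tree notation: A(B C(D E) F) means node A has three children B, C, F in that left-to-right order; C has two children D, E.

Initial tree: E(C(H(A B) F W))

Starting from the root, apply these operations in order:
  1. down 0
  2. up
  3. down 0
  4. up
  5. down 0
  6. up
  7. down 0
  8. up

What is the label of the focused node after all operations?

Step 1 (down 0): focus=C path=0 depth=1 children=['H', 'F', 'W'] left=[] right=[] parent=E
Step 2 (up): focus=E path=root depth=0 children=['C'] (at root)
Step 3 (down 0): focus=C path=0 depth=1 children=['H', 'F', 'W'] left=[] right=[] parent=E
Step 4 (up): focus=E path=root depth=0 children=['C'] (at root)
Step 5 (down 0): focus=C path=0 depth=1 children=['H', 'F', 'W'] left=[] right=[] parent=E
Step 6 (up): focus=E path=root depth=0 children=['C'] (at root)
Step 7 (down 0): focus=C path=0 depth=1 children=['H', 'F', 'W'] left=[] right=[] parent=E
Step 8 (up): focus=E path=root depth=0 children=['C'] (at root)

Answer: E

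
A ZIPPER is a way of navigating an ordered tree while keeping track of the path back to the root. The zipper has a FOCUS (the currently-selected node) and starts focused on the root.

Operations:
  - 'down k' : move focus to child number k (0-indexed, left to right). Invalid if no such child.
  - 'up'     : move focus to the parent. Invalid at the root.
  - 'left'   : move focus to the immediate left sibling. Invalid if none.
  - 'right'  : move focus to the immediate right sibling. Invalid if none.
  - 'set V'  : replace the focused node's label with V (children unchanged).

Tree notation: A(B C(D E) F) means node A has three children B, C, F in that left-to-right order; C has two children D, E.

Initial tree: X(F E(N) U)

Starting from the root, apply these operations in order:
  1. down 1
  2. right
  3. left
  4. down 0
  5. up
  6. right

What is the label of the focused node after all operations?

Answer: U

Derivation:
Step 1 (down 1): focus=E path=1 depth=1 children=['N'] left=['F'] right=['U'] parent=X
Step 2 (right): focus=U path=2 depth=1 children=[] left=['F', 'E'] right=[] parent=X
Step 3 (left): focus=E path=1 depth=1 children=['N'] left=['F'] right=['U'] parent=X
Step 4 (down 0): focus=N path=1/0 depth=2 children=[] left=[] right=[] parent=E
Step 5 (up): focus=E path=1 depth=1 children=['N'] left=['F'] right=['U'] parent=X
Step 6 (right): focus=U path=2 depth=1 children=[] left=['F', 'E'] right=[] parent=X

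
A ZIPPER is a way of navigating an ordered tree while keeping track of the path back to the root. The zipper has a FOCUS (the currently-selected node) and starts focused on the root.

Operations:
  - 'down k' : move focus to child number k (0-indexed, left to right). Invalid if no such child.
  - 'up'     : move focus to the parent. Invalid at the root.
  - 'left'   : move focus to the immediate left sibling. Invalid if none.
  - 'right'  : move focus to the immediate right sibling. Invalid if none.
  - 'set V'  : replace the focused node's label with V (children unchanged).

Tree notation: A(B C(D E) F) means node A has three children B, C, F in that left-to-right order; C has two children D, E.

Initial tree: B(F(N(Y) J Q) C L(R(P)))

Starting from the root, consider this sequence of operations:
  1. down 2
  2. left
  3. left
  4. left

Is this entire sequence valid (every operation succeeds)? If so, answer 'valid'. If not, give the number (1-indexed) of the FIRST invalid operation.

Answer: 4

Derivation:
Step 1 (down 2): focus=L path=2 depth=1 children=['R'] left=['F', 'C'] right=[] parent=B
Step 2 (left): focus=C path=1 depth=1 children=[] left=['F'] right=['L'] parent=B
Step 3 (left): focus=F path=0 depth=1 children=['N', 'J', 'Q'] left=[] right=['C', 'L'] parent=B
Step 4 (left): INVALID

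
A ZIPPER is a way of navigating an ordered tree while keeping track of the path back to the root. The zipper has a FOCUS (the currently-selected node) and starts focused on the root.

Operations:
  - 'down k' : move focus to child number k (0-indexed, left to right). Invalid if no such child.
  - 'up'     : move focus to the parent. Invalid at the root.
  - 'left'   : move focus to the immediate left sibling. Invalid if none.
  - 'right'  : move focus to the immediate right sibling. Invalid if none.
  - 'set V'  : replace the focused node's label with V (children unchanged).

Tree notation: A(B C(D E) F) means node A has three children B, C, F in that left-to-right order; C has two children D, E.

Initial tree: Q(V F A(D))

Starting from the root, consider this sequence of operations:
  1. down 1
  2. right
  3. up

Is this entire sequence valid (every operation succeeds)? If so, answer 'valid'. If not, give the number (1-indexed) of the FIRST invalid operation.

Step 1 (down 1): focus=F path=1 depth=1 children=[] left=['V'] right=['A'] parent=Q
Step 2 (right): focus=A path=2 depth=1 children=['D'] left=['V', 'F'] right=[] parent=Q
Step 3 (up): focus=Q path=root depth=0 children=['V', 'F', 'A'] (at root)

Answer: valid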